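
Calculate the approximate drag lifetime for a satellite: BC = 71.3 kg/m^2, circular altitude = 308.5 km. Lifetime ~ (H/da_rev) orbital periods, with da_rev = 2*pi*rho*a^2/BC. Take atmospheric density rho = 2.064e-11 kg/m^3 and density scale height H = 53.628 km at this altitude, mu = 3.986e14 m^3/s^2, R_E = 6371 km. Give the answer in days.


a = R_E + alt = 6679.5000 km = 6.6795e+06 m
da_rev = 2*pi*rho*a^2/BC = 2*pi*2.064e-11*(6.6795e+06)^2/71.3 = 81.149891 m per revolution
N = H/da_rev = 53628.0000 m / 81.149891 m = 660.8512 revolutions
P = 2*pi*sqrt(a^3/mu) = 5432.8430 s
lifetime = N*P = 660.8512 * 5432.8430 = 3.5903006e+06 s = 41.5544 days

41.5544 days


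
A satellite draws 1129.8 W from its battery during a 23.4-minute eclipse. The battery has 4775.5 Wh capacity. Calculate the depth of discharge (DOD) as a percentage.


E_used = P * t / 60 = 1129.8 * 23.4 / 60 = 440.6220 Wh
DOD = E_used / E_total * 100 = 440.6220 / 4775.5 * 100
DOD = 9.2267 %

9.2267 %


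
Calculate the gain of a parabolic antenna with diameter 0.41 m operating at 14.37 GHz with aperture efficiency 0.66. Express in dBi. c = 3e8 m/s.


lambda = c/f = 3e8 / 1.437e+10 = 0.02087683 m
G = eta*(pi*D/lambda)^2 = 0.66*(pi*0.41/0.02087683)^2
G = 2512.3632 (linear)
G = 10*log10(2512.3632) = 34.0008 dBi

34.0008 dBi


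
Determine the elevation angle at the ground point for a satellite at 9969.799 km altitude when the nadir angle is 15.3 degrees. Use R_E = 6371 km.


r = R_E + alt = 16340.7990 km
Law of sines in the satellite / Earth-center / ground-point triangle:
  sin(nadir)/R_E = sin(90 + el)/r  =>  cos(el) = (r/R_E)*sin(nadir)
cos(el) = (16340.7990 / 6371.0000) * sin(15.3 deg) = 0.6768006
el = arccos(0.6768006) = 47.4059 deg
(Earth-central angle = 90 - nadir - el = 27.2941 deg)

47.4059 degrees


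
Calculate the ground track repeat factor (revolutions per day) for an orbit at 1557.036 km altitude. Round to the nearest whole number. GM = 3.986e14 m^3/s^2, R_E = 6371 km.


r = 7.928036e+06 m
T = 2*pi*sqrt(r^3/mu) = 7025.2153 s = 117.0869 min
revs/day = 1440 / 117.0869 = 12.2986
Rounded: 12 revolutions per day

12 revolutions per day


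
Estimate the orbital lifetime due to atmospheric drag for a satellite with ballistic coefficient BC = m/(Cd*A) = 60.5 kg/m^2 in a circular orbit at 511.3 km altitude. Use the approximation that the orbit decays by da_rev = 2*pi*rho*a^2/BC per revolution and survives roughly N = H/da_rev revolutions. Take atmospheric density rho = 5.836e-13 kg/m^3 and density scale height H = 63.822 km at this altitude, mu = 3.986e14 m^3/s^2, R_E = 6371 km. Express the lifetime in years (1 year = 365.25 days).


a = R_E + alt = 6882.3000 km = 6.8823e+06 m
da_rev = 2*pi*rho*a^2/BC = 2*pi*5.836e-13*(6.8823e+06)^2/60.5 = 2.870827 m per revolution
N = H/da_rev = 63822.0000 m / 2.870827 m = 22231.2270 revolutions
P = 2*pi*sqrt(a^3/mu) = 5682.1360 s
lifetime = N*P = 22231.2270 * 5682.1360 = 1.2632085e+08 s = 1462.0469 days
years = 1462.0469 / 365.25 = 4.0029 years

4.0029 years


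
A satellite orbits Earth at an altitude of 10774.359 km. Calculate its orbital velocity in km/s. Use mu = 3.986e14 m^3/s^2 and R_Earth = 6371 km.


r = R_E + alt = 6371.0 + 10774.359 = 17145.3590 km = 1.7145359e+07 m
v = sqrt(mu/r) = sqrt(3.986e14 / 1.7145359e+07) = 4821.6464 m/s = 4.8216 km/s

4.8216 km/s


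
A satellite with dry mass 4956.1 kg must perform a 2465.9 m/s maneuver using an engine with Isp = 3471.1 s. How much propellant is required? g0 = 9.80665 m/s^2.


ve = Isp * g0 = 3471.1 * 9.80665 = 34039.862815 m/s
mass ratio = exp(dv/ve) = exp(2465.9/34039.862815) = 1.07512995
m_prop = m_dry * (mr - 1) = 4956.1 * (1.07512995 - 1)
m_prop = 372.3515 kg

372.3515 kg


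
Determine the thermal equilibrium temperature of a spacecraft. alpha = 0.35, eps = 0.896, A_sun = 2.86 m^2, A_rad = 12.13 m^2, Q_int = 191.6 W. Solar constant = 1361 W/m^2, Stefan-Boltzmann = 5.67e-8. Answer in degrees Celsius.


Numerator = alpha*S*A_sun + Q_int = 0.35*1361*2.86 + 191.6 = 1553.9610 W
Denominator = eps*sigma*A_rad = 0.896*5.67e-8*12.13 = 6.1624282e-07 W/K^4
T^4 = 2.52167e+09 K^4
T = 224.0898 K = -49.0602 C

-49.0602 degrees Celsius


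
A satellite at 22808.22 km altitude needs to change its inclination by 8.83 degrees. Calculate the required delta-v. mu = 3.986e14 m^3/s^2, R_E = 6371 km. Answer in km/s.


r = 29179.2200 km = 2.917922e+07 m
V = sqrt(mu/r) = 3695.9987 m/s
di = 8.83 deg = 0.1541126 rad
dV = 2*V*sin(di/2) = 2*3695.9987*sin(0.07705629)
dV = 569.0364 m/s = 0.5690364 km/s

0.5690 km/s


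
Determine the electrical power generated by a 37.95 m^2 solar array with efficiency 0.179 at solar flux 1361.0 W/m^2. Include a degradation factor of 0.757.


P = area * eta * S * degradation
P = 37.95 * 0.179 * 1361.0 * 0.757
P = 6998.7232 W

6998.7232 W


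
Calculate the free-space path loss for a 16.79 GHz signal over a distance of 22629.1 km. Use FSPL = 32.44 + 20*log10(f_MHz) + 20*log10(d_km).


f = 16.79 GHz = 16790.0000 MHz
d = 22629.1 km
FSPL = 32.44 + 20*log10(16790.0000) + 20*log10(22629.1)
FSPL = 32.44 + 84.5010 + 87.0933
FSPL = 204.0344 dB

204.0344 dB


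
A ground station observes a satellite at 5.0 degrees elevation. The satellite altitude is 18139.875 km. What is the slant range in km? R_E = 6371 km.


h = 18139.875 km, el = 5.0 deg
d = -R_E*sin(el) + sqrt((R_E*sin(el))^2 + 2*R_E*h + h^2)
d = -6371.0000*sin(0.08726646) + sqrt((6371.0000*0.08715574)^2 + 2*6371.0000*18139.875 + 18139.875^2)
d = 23119.6474 km

23119.6474 km


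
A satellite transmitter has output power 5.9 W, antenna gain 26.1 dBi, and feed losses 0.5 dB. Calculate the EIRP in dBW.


Pt = 5.9 W = 7.7085 dBW
EIRP = Pt_dBW + Gt - losses = 7.7085 + 26.1 - 0.5 = 33.3085 dBW

33.3085 dBW


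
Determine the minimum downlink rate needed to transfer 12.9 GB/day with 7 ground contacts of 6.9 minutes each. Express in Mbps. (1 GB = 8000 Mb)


total contact time = 7 * 6.9 * 60 = 2898.0000 s
data = 12.9 GB = 103200.0000 Mb
rate = 103200.0000 / 2898.0000 = 35.6108 Mbps

35.6108 Mbps


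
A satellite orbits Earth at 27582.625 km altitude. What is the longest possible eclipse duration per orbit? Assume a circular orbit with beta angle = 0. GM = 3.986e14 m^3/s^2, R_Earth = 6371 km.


r = 33953.6250 km
T = 1037.7415 min
Eclipse fraction = arcsin(R_E/r)/pi = arcsin(6371.0000/33953.6250)/pi
= arcsin(0.1876383)/pi = 0.06008327
Eclipse duration = 0.06008327 * 1037.7415 = 62.3509 min

62.3509 minutes


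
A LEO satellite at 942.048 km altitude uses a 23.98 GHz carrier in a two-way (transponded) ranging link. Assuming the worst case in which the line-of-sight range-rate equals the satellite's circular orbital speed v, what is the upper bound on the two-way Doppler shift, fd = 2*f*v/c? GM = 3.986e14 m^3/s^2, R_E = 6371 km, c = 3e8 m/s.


r = 7.313048e+06 m
v = sqrt(mu/r) = 7382.7716 m/s (worst-case radial velocity)
f = 23.98 GHz = 2.398e+10 Hz
fd = 2*f*v/c = 2*2.398e+10*7382.7716/3.0e+08
fd = 1.1802591e+06 Hz

1.1803e+06 Hz


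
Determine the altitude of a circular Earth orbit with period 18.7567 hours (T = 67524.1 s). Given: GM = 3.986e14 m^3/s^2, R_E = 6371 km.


T = 67524.1 s
r = (mu*T^2/(4*pi^2))^(1/3) = (3.986e14 * 67524.1^2 / (4*pi^2))^(1/3)
r = 3.5839757e+07 m = 35839.7569 km
alt = r - R_E = 35839.7569 - 6371 = 29468.7569 km

29468.7569 km


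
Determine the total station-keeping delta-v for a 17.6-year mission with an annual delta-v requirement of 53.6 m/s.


dV = rate * years = 53.6 * 17.6
dV = 943.3600 m/s

943.3600 m/s


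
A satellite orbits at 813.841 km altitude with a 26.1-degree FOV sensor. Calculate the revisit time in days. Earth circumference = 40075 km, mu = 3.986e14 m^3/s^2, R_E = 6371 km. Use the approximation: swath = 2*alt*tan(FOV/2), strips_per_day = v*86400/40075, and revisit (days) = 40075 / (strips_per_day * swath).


swath = 2*813.841*tan(0.2277655) = 377.2764 km
v = sqrt(mu/r) = 7448.3498 m/s = 7.4483 km/s
strips/day = v*86400/40075 = 7.4483*86400/40075 = 16.0583
coverage/day = strips * swath = 16.0583 * 377.2764 = 6058.4280 km
revisit = 40075 / 6058.4280 = 6.6148 days

6.6148 days


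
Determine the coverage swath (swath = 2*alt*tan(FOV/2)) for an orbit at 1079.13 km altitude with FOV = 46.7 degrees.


FOV = 46.7 deg = 0.8150688 rad
swath = 2 * alt * tan(FOV/2) = 2 * 1079.13 * tan(0.4075344)
swath = 2 * 1079.13 * 0.431703
swath = 931.7272 km

931.7272 km


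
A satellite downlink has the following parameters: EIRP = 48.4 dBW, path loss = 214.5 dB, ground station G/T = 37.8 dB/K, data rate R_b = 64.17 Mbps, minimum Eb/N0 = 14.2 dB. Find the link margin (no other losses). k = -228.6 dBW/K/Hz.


C/N0 = EIRP - FSPL + G/T - k = 48.4 - 214.5 + 37.8 - (-228.6)
C/N0 = 100.3000 dB-Hz
R_b = 64.17 Mbps = 6.417e+07 bps -> 10*log10(R_b) = 78.0733 dB-Hz
Eb/N0 = C/N0 - 10*log10(R_b) = 100.3000 - 78.0733 = 22.2267 dB
Margin = Eb/N0 - Eb/N0_req = 22.2267 - 14.2 = 8.0267 dB (link closes)

8.0267 dB


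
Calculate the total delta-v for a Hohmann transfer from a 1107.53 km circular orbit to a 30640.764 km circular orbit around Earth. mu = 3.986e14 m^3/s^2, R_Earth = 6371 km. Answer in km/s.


r1 = 7478.5300 km = 7.47853e+06 m
r2 = 37011.7640 km = 3.7011764e+07 m
dv1 = sqrt(mu/r1)*(sqrt(2*r2/(r1+r2)) - 1) = 2116.3714 m/s
dv2 = sqrt(mu/r2)*(1 - sqrt(2*r1/(r1+r2))) = 1378.9162 m/s
total dv = |dv1| + |dv2| = 2116.3714 + 1378.9162 = 3495.2876 m/s = 3.4953 km/s

3.4953 km/s


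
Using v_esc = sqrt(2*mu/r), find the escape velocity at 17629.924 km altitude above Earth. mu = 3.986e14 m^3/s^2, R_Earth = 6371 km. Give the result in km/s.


r = 6371.0 + 17629.924 = 24000.9240 km = 2.4000924e+07 m
v_esc = sqrt(2*mu/r) = sqrt(2*3.986e14 / 2.4000924e+07)
v_esc = 5763.2793 m/s = 5.7633 km/s

5.7633 km/s


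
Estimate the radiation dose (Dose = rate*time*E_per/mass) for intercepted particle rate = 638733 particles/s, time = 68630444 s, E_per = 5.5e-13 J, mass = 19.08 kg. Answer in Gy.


Total energy deposited = rate * time * E_per
  = 638733 * 68630444 * 5.5e-13 = 24.1101 J
Dose = E_total / mass = 24.1101 / 19.08
Dose = 1.2636 Gy

1.2636 Gy


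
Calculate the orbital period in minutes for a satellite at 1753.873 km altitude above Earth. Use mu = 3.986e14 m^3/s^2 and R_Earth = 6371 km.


r = 8124.8730 km = 8.124873e+06 m
T = 2*pi*sqrt(r^3/mu) = 2*pi*sqrt(5.363518e+20 / 3.986e14)
T = 7288.4653 s = 121.4744 min

121.4744 minutes


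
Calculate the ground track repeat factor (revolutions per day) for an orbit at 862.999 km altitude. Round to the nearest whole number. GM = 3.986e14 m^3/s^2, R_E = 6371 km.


r = 7.233999e+06 m
T = 2*pi*sqrt(r^3/mu) = 6123.2062 s = 102.0534 min
revs/day = 1440 / 102.0534 = 14.1103
Rounded: 14 revolutions per day

14 revolutions per day


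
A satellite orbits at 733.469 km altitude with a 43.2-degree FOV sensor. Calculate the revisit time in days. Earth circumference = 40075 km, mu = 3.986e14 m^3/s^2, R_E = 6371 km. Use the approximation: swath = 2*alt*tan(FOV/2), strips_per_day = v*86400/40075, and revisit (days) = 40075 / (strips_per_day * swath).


swath = 2*733.469*tan(0.3769911) = 580.8018 km
v = sqrt(mu/r) = 7490.3625 m/s = 7.4904 km/s
strips/day = v*86400/40075 = 7.4904*86400/40075 = 16.1489
coverage/day = strips * swath = 16.1489 * 580.8018 = 9379.3131 km
revisit = 40075 / 9379.3131 = 4.2727 days

4.2727 days


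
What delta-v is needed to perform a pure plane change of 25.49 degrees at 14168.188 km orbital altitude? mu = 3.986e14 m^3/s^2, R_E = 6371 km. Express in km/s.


r = 20539.1880 km = 2.0539188e+07 m
V = sqrt(mu/r) = 4405.3154 m/s
di = 25.49 deg = 0.4448844 rad
dV = 2*V*sin(di/2) = 2*4405.3154*sin(0.2224422)
dV = 1943.7337 m/s = 1.9437 km/s

1.9437 km/s


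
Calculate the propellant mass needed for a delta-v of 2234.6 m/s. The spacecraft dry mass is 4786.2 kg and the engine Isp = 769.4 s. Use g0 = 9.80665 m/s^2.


ve = Isp * g0 = 769.4 * 9.80665 = 7545.236510 m/s
mass ratio = exp(dv/ve) = exp(2234.6/7545.236510) = 1.34468578
m_prop = m_dry * (mr - 1) = 4786.2 * (1.34468578 - 1)
m_prop = 1649.7351 kg

1649.7351 kg


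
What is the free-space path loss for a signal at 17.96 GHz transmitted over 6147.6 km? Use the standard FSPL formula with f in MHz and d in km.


f = 17.96 GHz = 17960.0000 MHz
d = 6147.6 km
FSPL = 32.44 + 20*log10(17960.0000) + 20*log10(6147.6)
FSPL = 32.44 + 85.0861 + 75.7741
FSPL = 193.3002 dB

193.3002 dB


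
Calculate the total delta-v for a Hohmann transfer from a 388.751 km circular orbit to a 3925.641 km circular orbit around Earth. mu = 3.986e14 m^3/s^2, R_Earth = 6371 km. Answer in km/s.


r1 = 6759.7510 km = 6.759751e+06 m
r2 = 10296.6410 km = 1.0296641e+07 m
dv1 = sqrt(mu/r1)*(sqrt(2*r2/(r1+r2)) - 1) = 758.6935 m/s
dv2 = sqrt(mu/r2)*(1 - sqrt(2*r1/(r1+r2))) = 682.5341 m/s
total dv = |dv1| + |dv2| = 758.6935 + 682.5341 = 1441.2275 m/s = 1.4412 km/s

1.4412 km/s


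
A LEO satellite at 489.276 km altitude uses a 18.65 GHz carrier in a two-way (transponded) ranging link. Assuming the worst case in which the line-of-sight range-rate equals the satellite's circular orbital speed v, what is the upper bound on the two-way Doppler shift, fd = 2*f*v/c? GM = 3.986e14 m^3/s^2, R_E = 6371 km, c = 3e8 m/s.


r = 6.860276e+06 m
v = sqrt(mu/r) = 7622.5074 m/s (worst-case radial velocity)
f = 18.65 GHz = 1.865e+10 Hz
fd = 2*f*v/c = 2*1.865e+10*7622.5074/3.0e+08
fd = 947731.7497 Hz

947731.7497 Hz


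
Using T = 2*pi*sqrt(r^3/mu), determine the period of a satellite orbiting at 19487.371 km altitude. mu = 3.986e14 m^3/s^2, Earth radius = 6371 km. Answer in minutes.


r = 25858.3710 km = 2.5858371e+07 m
T = 2*pi*sqrt(r^3/mu) = 2*pi*sqrt(1.7290338e+22 / 3.986e14)
T = 41382.1418 s = 689.7024 min

689.7024 minutes


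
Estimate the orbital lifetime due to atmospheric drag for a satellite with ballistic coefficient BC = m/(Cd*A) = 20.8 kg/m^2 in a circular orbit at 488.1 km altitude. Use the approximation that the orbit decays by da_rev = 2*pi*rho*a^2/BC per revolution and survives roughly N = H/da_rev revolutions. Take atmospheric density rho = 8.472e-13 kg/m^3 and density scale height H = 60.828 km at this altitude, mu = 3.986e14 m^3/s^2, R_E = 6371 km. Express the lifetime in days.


a = R_E + alt = 6859.1000 km = 6.8591e+06 m
da_rev = 2*pi*rho*a^2/BC = 2*pi*8.472e-13*(6.8591e+06)^2/20.8 = 12.040285 m per revolution
N = H/da_rev = 60828.0000 m / 12.040285 m = 5052.0401 revolutions
P = 2*pi*sqrt(a^3/mu) = 5653.4287 s
lifetime = N*P = 5052.0401 * 5653.4287 = 2.8561349e+07 s = 330.5712 days

330.5712 days


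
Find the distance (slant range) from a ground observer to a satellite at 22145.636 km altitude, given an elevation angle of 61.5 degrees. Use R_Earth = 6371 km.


h = 22145.636 km, el = 61.5 deg
d = -R_E*sin(el) + sqrt((R_E*sin(el))^2 + 2*R_E*h + h^2)
d = -6371.0000*sin(1.0734) + sqrt((6371.0000*0.8788171)^2 + 2*6371.0000*22145.636 + 22145.636^2)
d = 22755.1927 km

22755.1927 km


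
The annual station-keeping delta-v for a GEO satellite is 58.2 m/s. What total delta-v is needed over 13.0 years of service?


dV = rate * years = 58.2 * 13.0
dV = 756.6000 m/s

756.6000 m/s


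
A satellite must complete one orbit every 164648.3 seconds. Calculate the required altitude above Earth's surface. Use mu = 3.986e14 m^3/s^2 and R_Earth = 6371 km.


T = 164648.3 s
r = (mu*T^2/(4*pi^2))^(1/3) = (3.986e14 * 164648.3^2 / (4*pi^2))^(1/3)
r = 6.49278e+07 m = 64927.7998 km
alt = r - R_E = 64927.7998 - 6371 = 58556.7998 km

58556.7998 km


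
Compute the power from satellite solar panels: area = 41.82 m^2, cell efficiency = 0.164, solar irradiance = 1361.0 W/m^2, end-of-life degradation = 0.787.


P = area * eta * S * degradation
P = 41.82 * 0.164 * 1361.0 * 0.787
P = 7346.1659 W

7346.1659 W


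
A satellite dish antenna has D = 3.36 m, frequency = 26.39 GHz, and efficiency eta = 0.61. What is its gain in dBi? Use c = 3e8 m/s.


lambda = c/f = 3e8 / 2.639e+10 = 0.01136794 m
G = eta*(pi*D/lambda)^2 = 0.61*(pi*3.36/0.01136794)^2
G = 525949.9355 (linear)
G = 10*log10(525949.9355) = 57.2094 dBi

57.2094 dBi


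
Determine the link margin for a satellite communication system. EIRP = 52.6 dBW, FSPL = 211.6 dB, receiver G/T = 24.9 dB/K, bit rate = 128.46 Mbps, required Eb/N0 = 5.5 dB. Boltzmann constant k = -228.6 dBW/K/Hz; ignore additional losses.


C/N0 = EIRP - FSPL + G/T - k = 52.6 - 211.6 + 24.9 - (-228.6)
C/N0 = 94.5000 dB-Hz
R_b = 128.46 Mbps = 1.2846e+08 bps -> 10*log10(R_b) = 81.0877 dB-Hz
Eb/N0 = C/N0 - 10*log10(R_b) = 94.5000 - 81.0877 = 13.4123 dB
Margin = Eb/N0 - Eb/N0_req = 13.4123 - 5.5 = 7.9123 dB (link closes)

7.9123 dB


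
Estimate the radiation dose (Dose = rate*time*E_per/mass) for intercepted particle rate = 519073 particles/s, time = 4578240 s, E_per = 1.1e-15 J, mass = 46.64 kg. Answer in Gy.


Total energy deposited = rate * time * E_per
  = 519073 * 4578240 * 1.1e-15 = 0.002614085 J
Dose = E_total / mass = 0.002614085 / 46.64
Dose = 5.6048131e-05 Gy

5.6048e-05 Gy


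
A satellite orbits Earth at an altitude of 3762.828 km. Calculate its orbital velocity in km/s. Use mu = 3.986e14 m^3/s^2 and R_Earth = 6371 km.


r = R_E + alt = 6371.0 + 3762.828 = 10133.8280 km = 1.0133828e+07 m
v = sqrt(mu/r) = sqrt(3.986e14 / 1.0133828e+07) = 6271.6510 m/s = 6.2717 km/s

6.2717 km/s


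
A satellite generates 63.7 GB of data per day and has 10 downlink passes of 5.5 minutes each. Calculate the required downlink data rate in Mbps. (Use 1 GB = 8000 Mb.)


total contact time = 10 * 5.5 * 60 = 3300.0000 s
data = 63.7 GB = 509600.0000 Mb
rate = 509600.0000 / 3300.0000 = 154.4242 Mbps

154.4242 Mbps


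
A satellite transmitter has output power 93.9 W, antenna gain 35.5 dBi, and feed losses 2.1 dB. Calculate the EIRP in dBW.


Pt = 93.9 W = 19.7267 dBW
EIRP = Pt_dBW + Gt - losses = 19.7267 + 35.5 - 2.1 = 53.1267 dBW

53.1267 dBW


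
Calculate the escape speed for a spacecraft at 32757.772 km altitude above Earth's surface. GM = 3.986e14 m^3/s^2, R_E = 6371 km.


r = 6371.0 + 32757.772 = 39128.7720 km = 3.9128772e+07 m
v_esc = sqrt(2*mu/r) = sqrt(2*3.986e14 / 3.9128772e+07)
v_esc = 4513.7296 m/s = 4.5137 km/s

4.5137 km/s


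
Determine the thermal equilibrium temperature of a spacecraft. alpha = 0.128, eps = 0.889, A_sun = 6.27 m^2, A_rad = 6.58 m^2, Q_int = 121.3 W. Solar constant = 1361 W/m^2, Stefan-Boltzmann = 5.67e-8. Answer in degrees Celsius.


Numerator = alpha*S*A_sun + Q_int = 0.128*1361*6.27 + 121.3 = 1213.5842 W
Denominator = eps*sigma*A_rad = 0.889*5.67e-8*6.58 = 3.3167345e-07 W/K^4
T^4 = 3.6589728e+09 K^4
T = 245.9460 K = -27.2040 C

-27.2040 degrees Celsius


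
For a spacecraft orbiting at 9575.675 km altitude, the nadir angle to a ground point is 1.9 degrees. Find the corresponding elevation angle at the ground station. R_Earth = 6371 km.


r = R_E + alt = 15946.6750 km
Law of sines in the satellite / Earth-center / ground-point triangle:
  sin(nadir)/R_E = sin(90 + el)/r  =>  cos(el) = (r/R_E)*sin(nadir)
cos(el) = (15946.6750 / 6371.0000) * sin(1.9 deg) = 0.08298773
el = arccos(0.08298773) = 85.2397 deg
(Earth-central angle = 90 - nadir - el = 2.8603 deg)

85.2397 degrees


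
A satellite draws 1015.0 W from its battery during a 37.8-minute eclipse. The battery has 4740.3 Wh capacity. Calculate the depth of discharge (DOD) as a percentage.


E_used = P * t / 60 = 1015.0 * 37.8 / 60 = 639.4500 Wh
DOD = E_used / E_total * 100 = 639.4500 / 4740.3 * 100
DOD = 13.4897 %

13.4897 %


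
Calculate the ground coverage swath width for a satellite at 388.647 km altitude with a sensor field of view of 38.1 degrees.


FOV = 38.1 deg = 0.6649704 rad
swath = 2 * alt * tan(FOV/2) = 2 * 388.647 * tan(0.3324852)
swath = 2 * 388.647 * 0.345304
swath = 268.4028 km

268.4028 km


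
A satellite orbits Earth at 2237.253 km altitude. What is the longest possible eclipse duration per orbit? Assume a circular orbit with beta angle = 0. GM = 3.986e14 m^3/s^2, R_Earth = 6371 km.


r = 8608.2530 km
T = 132.4746 min
Eclipse fraction = arcsin(R_E/r)/pi = arcsin(6371.0000/8608.2530)/pi
= arcsin(0.7401037)/pi = 0.2652236
Eclipse duration = 0.2652236 * 132.4746 = 35.1354 min

35.1354 minutes


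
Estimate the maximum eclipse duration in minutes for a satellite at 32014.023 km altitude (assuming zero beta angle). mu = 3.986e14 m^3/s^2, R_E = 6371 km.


r = 38385.0230 km
T = 1247.3912 min
Eclipse fraction = arcsin(R_E/r)/pi = arcsin(6371.0000/38385.0230)/pi
= arcsin(0.1659762)/pi = 0.05307749
Eclipse duration = 0.05307749 * 1247.3912 = 66.2084 min

66.2084 minutes


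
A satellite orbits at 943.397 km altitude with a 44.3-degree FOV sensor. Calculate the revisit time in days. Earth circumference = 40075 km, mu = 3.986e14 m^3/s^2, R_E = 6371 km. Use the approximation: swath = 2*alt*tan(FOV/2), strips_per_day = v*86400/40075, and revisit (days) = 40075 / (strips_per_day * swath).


swath = 2*943.397*tan(0.3865904) = 768.0663 km
v = sqrt(mu/r) = 7382.0908 m/s = 7.3821 km/s
strips/day = v*86400/40075 = 7.3821*86400/40075 = 15.9155
coverage/day = strips * swath = 15.9155 * 768.0663 = 12224.1397 km
revisit = 40075 / 12224.1397 = 3.2783 days

3.2783 days


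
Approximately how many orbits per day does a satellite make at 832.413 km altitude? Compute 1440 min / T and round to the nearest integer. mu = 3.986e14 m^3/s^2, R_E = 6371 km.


r = 7.203413e+06 m
T = 2*pi*sqrt(r^3/mu) = 6084.4131 s = 101.4069 min
revs/day = 1440 / 101.4069 = 14.2002
Rounded: 14 revolutions per day

14 revolutions per day


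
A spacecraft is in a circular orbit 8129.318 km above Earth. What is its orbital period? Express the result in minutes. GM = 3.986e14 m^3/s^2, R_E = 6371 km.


r = 14500.3180 km = 1.4500318e+07 m
T = 2*pi*sqrt(r^3/mu) = 2*pi*sqrt(3.0488256e+21 / 3.986e14)
T = 17377.1084 s = 289.6185 min

289.6185 minutes


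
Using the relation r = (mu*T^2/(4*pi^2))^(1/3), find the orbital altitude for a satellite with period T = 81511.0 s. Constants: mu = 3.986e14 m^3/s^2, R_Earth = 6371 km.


T = 81511.0 s
r = (mu*T^2/(4*pi^2))^(1/3) = (3.986e14 * 81511.0^2 / (4*pi^2))^(1/3)
r = 4.0632168e+07 m = 40632.1684 km
alt = r - R_E = 40632.1684 - 6371 = 34261.1684 km

34261.1684 km


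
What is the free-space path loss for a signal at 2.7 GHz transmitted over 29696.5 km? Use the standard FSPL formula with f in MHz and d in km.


f = 2.7 GHz = 2700.0000 MHz
d = 29696.5 km
FSPL = 32.44 + 20*log10(2700.0000) + 20*log10(29696.5)
FSPL = 32.44 + 68.6273 + 89.4541
FSPL = 190.5214 dB

190.5214 dB


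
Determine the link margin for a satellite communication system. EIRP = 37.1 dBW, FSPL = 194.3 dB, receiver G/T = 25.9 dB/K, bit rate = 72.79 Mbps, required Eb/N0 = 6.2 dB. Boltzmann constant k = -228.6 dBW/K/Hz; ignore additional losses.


C/N0 = EIRP - FSPL + G/T - k = 37.1 - 194.3 + 25.9 - (-228.6)
C/N0 = 97.3000 dB-Hz
R_b = 72.79 Mbps = 7.279e+07 bps -> 10*log10(R_b) = 78.6207 dB-Hz
Eb/N0 = C/N0 - 10*log10(R_b) = 97.3000 - 78.6207 = 18.6793 dB
Margin = Eb/N0 - Eb/N0_req = 18.6793 - 6.2 = 12.4793 dB (link closes)

12.4793 dB


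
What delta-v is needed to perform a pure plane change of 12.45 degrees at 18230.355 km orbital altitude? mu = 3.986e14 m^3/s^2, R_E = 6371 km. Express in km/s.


r = 24601.3550 km = 2.4601355e+07 m
V = sqrt(mu/r) = 4025.2155 m/s
di = 12.45 deg = 0.2172935 rad
dV = 2*V*sin(di/2) = 2*4025.2155*sin(0.1086467)
dV = 872.9334 m/s = 0.8729334 km/s

0.8729 km/s


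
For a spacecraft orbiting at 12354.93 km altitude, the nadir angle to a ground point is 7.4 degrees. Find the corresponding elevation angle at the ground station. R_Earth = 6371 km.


r = R_E + alt = 18725.9300 km
Law of sines in the satellite / Earth-center / ground-point triangle:
  sin(nadir)/R_E = sin(90 + el)/r  =>  cos(el) = (r/R_E)*sin(nadir)
cos(el) = (18725.9300 / 6371.0000) * sin(7.4 deg) = 0.3785618
el = arccos(0.3785618) = 67.7554 deg
(Earth-central angle = 90 - nadir - el = 14.8446 deg)

67.7554 degrees


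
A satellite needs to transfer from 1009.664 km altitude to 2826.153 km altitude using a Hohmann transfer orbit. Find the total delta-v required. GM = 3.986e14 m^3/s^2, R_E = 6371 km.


r1 = 7380.6640 km = 7.380664e+06 m
r2 = 9197.1530 km = 9.197153e+06 m
dv1 = sqrt(mu/r1)*(sqrt(2*r2/(r1+r2)) - 1) = 392.1576 m/s
dv2 = sqrt(mu/r2)*(1 - sqrt(2*r1/(r1+r2))) = 371.1377 m/s
total dv = |dv1| + |dv2| = 392.1576 + 371.1377 = 763.2953 m/s = 0.7632953 km/s

0.7633 km/s


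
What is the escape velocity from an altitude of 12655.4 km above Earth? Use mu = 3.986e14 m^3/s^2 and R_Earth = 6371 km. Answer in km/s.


r = 6371.0 + 12655.4 = 19026.4000 km = 1.90264e+07 m
v_esc = sqrt(2*mu/r) = sqrt(2*3.986e14 / 1.90264e+07)
v_esc = 6472.9959 m/s = 6.4730 km/s

6.4730 km/s


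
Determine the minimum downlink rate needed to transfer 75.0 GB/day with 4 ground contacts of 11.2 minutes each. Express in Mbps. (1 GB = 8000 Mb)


total contact time = 4 * 11.2 * 60 = 2688.0000 s
data = 75.0 GB = 600000.0000 Mb
rate = 600000.0000 / 2688.0000 = 223.2143 Mbps

223.2143 Mbps


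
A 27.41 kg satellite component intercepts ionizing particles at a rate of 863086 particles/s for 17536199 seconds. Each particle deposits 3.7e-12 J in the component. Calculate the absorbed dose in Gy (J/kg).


Total energy deposited = rate * time * E_per
  = 863086 * 17536199 * 3.7e-12 = 56.0004 J
Dose = E_total / mass = 56.0004 / 27.41
Dose = 2.0431 Gy

2.0431 Gy


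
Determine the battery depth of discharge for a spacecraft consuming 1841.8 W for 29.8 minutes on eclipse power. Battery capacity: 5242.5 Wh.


E_used = P * t / 60 = 1841.8 * 29.8 / 60 = 914.7607 Wh
DOD = E_used / E_total * 100 = 914.7607 / 5242.5 * 100
DOD = 17.4489 %

17.4489 %


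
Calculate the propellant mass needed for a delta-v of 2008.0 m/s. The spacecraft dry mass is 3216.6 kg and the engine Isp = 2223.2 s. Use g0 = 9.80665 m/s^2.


ve = Isp * g0 = 2223.2 * 9.80665 = 21802.144280 m/s
mass ratio = exp(dv/ve) = exp(2008.0/21802.144280) = 1.09647560
m_prop = m_dry * (mr - 1) = 3216.6 * (1.09647560 - 1)
m_prop = 310.3234 kg

310.3234 kg


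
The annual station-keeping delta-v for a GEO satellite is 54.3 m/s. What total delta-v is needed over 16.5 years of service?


dV = rate * years = 54.3 * 16.5
dV = 895.9500 m/s

895.9500 m/s


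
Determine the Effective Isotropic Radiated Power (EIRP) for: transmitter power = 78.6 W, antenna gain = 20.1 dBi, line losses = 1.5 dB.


Pt = 78.6 W = 18.9542 dBW
EIRP = Pt_dBW + Gt - losses = 18.9542 + 20.1 - 1.5 = 37.5542 dBW

37.5542 dBW


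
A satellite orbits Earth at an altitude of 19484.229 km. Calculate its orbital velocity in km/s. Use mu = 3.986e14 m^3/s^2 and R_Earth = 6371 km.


r = R_E + alt = 6371.0 + 19484.229 = 25855.2290 km = 2.5855229e+07 m
v = sqrt(mu/r) = sqrt(3.986e14 / 2.5855229e+07) = 3926.3992 m/s = 3.9264 km/s

3.9264 km/s


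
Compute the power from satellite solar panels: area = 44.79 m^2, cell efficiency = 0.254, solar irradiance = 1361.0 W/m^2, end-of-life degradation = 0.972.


P = area * eta * S * degradation
P = 44.79 * 0.254 * 1361.0 * 0.972
P = 15050.0925 W

15050.0925 W


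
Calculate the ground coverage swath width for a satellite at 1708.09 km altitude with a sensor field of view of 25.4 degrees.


FOV = 25.4 deg = 0.4433136 rad
swath = 2 * alt * tan(FOV/2) = 2 * 1708.09 * tan(0.2216568)
swath = 2 * 1708.09 * 0.2253597
swath = 769.8694 km

769.8694 km


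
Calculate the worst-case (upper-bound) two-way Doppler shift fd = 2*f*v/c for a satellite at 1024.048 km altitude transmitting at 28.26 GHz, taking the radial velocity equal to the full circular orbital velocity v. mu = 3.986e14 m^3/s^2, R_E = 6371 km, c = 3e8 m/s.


r = 7.395048e+06 m
v = sqrt(mu/r) = 7341.7256 m/s (worst-case radial velocity)
f = 28.26 GHz = 2.826e+10 Hz
fd = 2*f*v/c = 2*2.826e+10*7341.7256/3.0e+08
fd = 1.3831811e+06 Hz

1.3832e+06 Hz


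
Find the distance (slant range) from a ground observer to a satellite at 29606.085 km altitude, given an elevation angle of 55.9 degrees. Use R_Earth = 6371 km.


h = 29606.085 km, el = 55.9 deg
d = -R_E*sin(el) + sqrt((R_E*sin(el))^2 + 2*R_E*h + h^2)
d = -6371.0000*sin(0.9756391) + sqrt((6371.0000*0.8280603)^2 + 2*6371.0000*29606.085 + 29606.085^2)
d = 30523.7665 km

30523.7665 km


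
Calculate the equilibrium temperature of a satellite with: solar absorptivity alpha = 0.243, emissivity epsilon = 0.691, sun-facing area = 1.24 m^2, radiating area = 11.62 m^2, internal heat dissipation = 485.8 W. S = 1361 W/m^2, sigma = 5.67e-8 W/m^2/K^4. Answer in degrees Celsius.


Numerator = alpha*S*A_sun + Q_int = 0.243*1361*1.24 + 485.8 = 895.8965 W
Denominator = eps*sigma*A_rad = 0.691*5.67e-8*11.62 = 4.5526811e-07 W/K^4
T^4 = 1.9678438e+09 K^4
T = 210.6191 K = -62.5309 C

-62.5309 degrees Celsius


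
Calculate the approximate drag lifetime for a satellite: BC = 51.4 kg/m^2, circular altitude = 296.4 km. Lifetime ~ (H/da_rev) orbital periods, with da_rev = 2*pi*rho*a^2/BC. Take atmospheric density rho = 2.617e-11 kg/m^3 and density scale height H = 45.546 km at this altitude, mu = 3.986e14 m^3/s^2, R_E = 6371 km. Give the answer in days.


a = R_E + alt = 6667.4000 km = 6.6674e+06 m
da_rev = 2*pi*rho*a^2/BC = 2*pi*2.617e-11*(6.6674e+06)^2/51.4 = 142.211099 m per revolution
N = H/da_rev = 45546.0000 m / 142.211099 m = 320.2704 revolutions
P = 2*pi*sqrt(a^3/mu) = 5418.0872 s
lifetime = N*P = 320.2704 * 5418.0872 = 1.7352527e+06 s = 20.0839 days

20.0839 days


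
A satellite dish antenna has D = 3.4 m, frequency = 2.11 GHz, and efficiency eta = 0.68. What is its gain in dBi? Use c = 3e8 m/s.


lambda = c/f = 3e8 / 2.11e+09 = 0.1421801 m
G = eta*(pi*D/lambda)^2 = 0.68*(pi*3.4/0.1421801)^2
G = 3837.8579 (linear)
G = 10*log10(3837.8579) = 35.8409 dBi

35.8409 dBi


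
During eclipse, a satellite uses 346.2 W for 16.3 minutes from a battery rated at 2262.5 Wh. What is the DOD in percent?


E_used = P * t / 60 = 346.2 * 16.3 / 60 = 94.0510 Wh
DOD = E_used / E_total * 100 = 94.0510 / 2262.5 * 100
DOD = 4.1570 %

4.1570 %


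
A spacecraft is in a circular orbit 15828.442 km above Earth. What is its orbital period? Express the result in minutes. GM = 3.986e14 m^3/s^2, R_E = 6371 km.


r = 22199.4420 km = 2.2199442e+07 m
T = 2*pi*sqrt(r^3/mu) = 2*pi*sqrt(1.0940223e+22 / 3.986e14)
T = 32917.3078 s = 548.6218 min

548.6218 minutes


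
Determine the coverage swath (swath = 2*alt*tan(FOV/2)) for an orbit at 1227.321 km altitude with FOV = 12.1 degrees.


FOV = 12.1 deg = 0.2111848 rad
swath = 2 * alt * tan(FOV/2) = 2 * 1227.321 * tan(0.1055924)
swath = 2 * 1227.321 * 0.1059866
swath = 260.1592 km

260.1592 km


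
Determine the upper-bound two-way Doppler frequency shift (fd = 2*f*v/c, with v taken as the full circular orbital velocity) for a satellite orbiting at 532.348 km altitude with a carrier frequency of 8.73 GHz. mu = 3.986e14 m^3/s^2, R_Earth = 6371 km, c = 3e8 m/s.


r = 6.903348e+06 m
v = sqrt(mu/r) = 7598.6906 m/s (worst-case radial velocity)
f = 8.73 GHz = 8.73e+09 Hz
fd = 2*f*v/c = 2*8.73e+09*7598.6906/3.0e+08
fd = 442243.7952 Hz

442243.7952 Hz


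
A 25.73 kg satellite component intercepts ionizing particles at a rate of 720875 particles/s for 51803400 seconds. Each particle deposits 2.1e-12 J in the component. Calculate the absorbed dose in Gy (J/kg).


Total energy deposited = rate * time * E_per
  = 720875 * 51803400 * 2.1e-12 = 78.4219 J
Dose = E_total / mass = 78.4219 / 25.73
Dose = 3.0479 Gy

3.0479 Gy


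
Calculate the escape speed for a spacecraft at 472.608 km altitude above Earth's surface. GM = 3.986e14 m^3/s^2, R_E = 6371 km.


r = 6371.0 + 472.608 = 6843.6080 km = 6.843608e+06 m
v_esc = sqrt(2*mu/r) = sqrt(2*3.986e14 / 6.843608e+06)
v_esc = 10792.9728 m/s = 10.7930 km/s

10.7930 km/s


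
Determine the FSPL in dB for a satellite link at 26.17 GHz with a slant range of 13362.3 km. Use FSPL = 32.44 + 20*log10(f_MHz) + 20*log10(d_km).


f = 26.17 GHz = 26170.0000 MHz
d = 13362.3 km
FSPL = 32.44 + 20*log10(26170.0000) + 20*log10(13362.3)
FSPL = 32.44 + 88.3561 + 82.5176
FSPL = 203.3137 dB

203.3137 dB


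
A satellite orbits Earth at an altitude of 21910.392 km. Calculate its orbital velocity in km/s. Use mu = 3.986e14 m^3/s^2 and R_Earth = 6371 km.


r = R_E + alt = 6371.0 + 21910.392 = 28281.3920 km = 2.8281392e+07 m
v = sqrt(mu/r) = sqrt(3.986e14 / 2.8281392e+07) = 3754.2074 m/s = 3.7542 km/s

3.7542 km/s


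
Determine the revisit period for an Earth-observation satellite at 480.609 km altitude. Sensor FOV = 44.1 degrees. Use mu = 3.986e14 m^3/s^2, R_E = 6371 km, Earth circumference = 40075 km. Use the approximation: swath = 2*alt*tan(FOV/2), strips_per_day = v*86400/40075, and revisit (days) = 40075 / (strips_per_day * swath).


swath = 2*480.609*tan(0.3848451) = 389.3334 km
v = sqrt(mu/r) = 7627.3269 m/s = 7.6273 km/s
strips/day = v*86400/40075 = 7.6273*86400/40075 = 16.4442
coverage/day = strips * swath = 16.4442 * 389.3334 = 6402.2732 km
revisit = 40075 / 6402.2732 = 6.2595 days

6.2595 days


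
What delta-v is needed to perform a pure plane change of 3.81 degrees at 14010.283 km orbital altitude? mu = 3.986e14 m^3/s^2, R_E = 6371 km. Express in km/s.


r = 20381.2830 km = 2.0381283e+07 m
V = sqrt(mu/r) = 4422.3477 m/s
di = 3.81 deg = 0.06649704 rad
dV = 2*V*sin(di/2) = 2*4422.3477*sin(0.03324852)
dV = 294.0189 m/s = 0.2940189 km/s

0.2940 km/s


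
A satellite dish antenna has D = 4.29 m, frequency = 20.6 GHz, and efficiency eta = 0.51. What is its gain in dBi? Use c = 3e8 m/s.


lambda = c/f = 3e8 / 2.06e+10 = 0.01456311 m
G = eta*(pi*D/lambda)^2 = 0.51*(pi*4.29/0.01456311)^2
G = 436793.7718 (linear)
G = 10*log10(436793.7718) = 56.4028 dBi

56.4028 dBi


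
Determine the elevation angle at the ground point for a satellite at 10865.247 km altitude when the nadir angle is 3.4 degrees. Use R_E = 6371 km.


r = R_E + alt = 17236.2470 km
Law of sines in the satellite / Earth-center / ground-point triangle:
  sin(nadir)/R_E = sin(90 + el)/r  =>  cos(el) = (r/R_E)*sin(nadir)
cos(el) = (17236.2470 / 6371.0000) * sin(3.4 deg) = 0.1604488
el = arccos(0.1604488) = 80.7671 deg
(Earth-central angle = 90 - nadir - el = 5.8329 deg)

80.7671 degrees


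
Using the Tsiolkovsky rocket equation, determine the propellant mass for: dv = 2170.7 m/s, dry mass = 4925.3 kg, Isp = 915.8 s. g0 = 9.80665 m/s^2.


ve = Isp * g0 = 915.8 * 9.80665 = 8980.930070 m/s
mass ratio = exp(dv/ve) = exp(2170.7/8980.930070) = 1.27341342
m_prop = m_dry * (mr - 1) = 4925.3 * (1.27341342 - 1)
m_prop = 1346.6431 kg

1346.6431 kg


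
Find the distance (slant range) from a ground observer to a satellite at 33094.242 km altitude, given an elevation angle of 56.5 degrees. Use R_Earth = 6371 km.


h = 33094.242 km, el = 56.5 deg
d = -R_E*sin(el) + sqrt((R_E*sin(el))^2 + 2*R_E*h + h^2)
d = -6371.0000*sin(0.986111) + sqrt((6371.0000*0.8338858)^2 + 2*6371.0000*33094.242 + 33094.242^2)
d = 33995.5864 km

33995.5864 km


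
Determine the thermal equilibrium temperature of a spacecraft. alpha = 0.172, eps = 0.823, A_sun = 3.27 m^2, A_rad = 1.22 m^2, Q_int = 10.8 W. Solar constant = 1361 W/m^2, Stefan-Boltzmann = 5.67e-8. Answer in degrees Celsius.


Numerator = alpha*S*A_sun + Q_int = 0.172*1361*3.27 + 10.8 = 776.2808 W
Denominator = eps*sigma*A_rad = 0.823*5.67e-8*1.22 = 5.6930202e-08 W/K^4
T^4 = 1.3635659e+10 K^4
T = 341.7189 K = 68.5689 C

68.5689 degrees Celsius


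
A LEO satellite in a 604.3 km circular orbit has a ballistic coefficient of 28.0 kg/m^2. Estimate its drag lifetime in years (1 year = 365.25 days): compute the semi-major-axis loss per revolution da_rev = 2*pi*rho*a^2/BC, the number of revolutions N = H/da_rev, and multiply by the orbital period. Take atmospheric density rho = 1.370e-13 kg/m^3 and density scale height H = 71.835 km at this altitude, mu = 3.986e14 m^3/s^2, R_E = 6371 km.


a = R_E + alt = 6975.3000 km = 6.9753e+06 m
da_rev = 2*pi*rho*a^2/BC = 2*pi*1.370e-13*(6.9753e+06)^2/28.0 = 1.495782 m per revolution
N = H/da_rev = 71835.0000 m / 1.495782 m = 48025.0593 revolutions
P = 2*pi*sqrt(a^3/mu) = 5797.6976 s
lifetime = N*P = 48025.0593 * 5797.6976 = 2.7843477e+08 s = 3222.6247 days
years = 3222.6247 / 365.25 = 8.8231 years

8.8231 years


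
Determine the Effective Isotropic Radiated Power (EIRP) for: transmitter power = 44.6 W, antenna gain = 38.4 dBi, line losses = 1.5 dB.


Pt = 44.6 W = 16.4933 dBW
EIRP = Pt_dBW + Gt - losses = 16.4933 + 38.4 - 1.5 = 53.3933 dBW

53.3933 dBW


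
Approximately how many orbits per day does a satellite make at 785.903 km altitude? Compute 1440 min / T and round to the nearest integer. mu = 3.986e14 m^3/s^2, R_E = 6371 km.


r = 7.156903e+06 m
T = 2*pi*sqrt(r^3/mu) = 6025.5808 s = 100.4263 min
revs/day = 1440 / 100.4263 = 14.3389
Rounded: 14 revolutions per day

14 revolutions per day


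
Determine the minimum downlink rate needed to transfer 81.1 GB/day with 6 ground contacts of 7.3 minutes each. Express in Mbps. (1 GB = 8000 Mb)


total contact time = 6 * 7.3 * 60 = 2628.0000 s
data = 81.1 GB = 648800.0000 Mb
rate = 648800.0000 / 2628.0000 = 246.8798 Mbps

246.8798 Mbps


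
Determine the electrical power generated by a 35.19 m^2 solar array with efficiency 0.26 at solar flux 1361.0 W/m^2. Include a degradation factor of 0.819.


P = area * eta * S * degradation
P = 35.19 * 0.26 * 1361.0 * 0.819
P = 10198.4611 W

10198.4611 W


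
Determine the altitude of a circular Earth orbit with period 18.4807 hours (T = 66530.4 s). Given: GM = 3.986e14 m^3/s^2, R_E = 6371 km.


T = 66530.4 s
r = (mu*T^2/(4*pi^2))^(1/3) = (3.986e14 * 66530.4^2 / (4*pi^2))^(1/3)
r = 3.5487271e+07 m = 35487.2715 km
alt = r - R_E = 35487.2715 - 6371 = 29116.2715 km

29116.2715 km


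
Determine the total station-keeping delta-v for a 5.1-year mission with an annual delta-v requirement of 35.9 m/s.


dV = rate * years = 35.9 * 5.1
dV = 183.0900 m/s

183.0900 m/s


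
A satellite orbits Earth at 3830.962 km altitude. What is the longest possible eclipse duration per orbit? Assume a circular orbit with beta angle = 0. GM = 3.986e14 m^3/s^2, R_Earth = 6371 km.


r = 10201.9620 km
T = 170.9171 min
Eclipse fraction = arcsin(R_E/r)/pi = arcsin(6371.0000/10201.9620)/pi
= arcsin(0.6244877)/pi = 0.2146922
Eclipse duration = 0.2146922 * 170.9171 = 36.6946 min

36.6946 minutes


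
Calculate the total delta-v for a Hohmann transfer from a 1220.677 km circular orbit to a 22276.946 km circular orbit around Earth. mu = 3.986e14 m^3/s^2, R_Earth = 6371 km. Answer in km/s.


r1 = 7591.6770 km = 7.591677e+06 m
r2 = 28647.9460 km = 2.8647946e+07 m
dv1 = sqrt(mu/r1)*(sqrt(2*r2/(r1+r2)) - 1) = 1865.0522 m/s
dv2 = sqrt(mu/r2)*(1 - sqrt(2*r1/(r1+r2))) = 1315.6861 m/s
total dv = |dv1| + |dv2| = 1865.0522 + 1315.6861 = 3180.7383 m/s = 3.1807 km/s

3.1807 km/s


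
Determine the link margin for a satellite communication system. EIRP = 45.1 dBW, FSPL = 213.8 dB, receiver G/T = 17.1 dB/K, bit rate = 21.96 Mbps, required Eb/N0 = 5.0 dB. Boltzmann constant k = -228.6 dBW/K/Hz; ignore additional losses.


C/N0 = EIRP - FSPL + G/T - k = 45.1 - 213.8 + 17.1 - (-228.6)
C/N0 = 77.0000 dB-Hz
R_b = 21.96 Mbps = 2.196e+07 bps -> 10*log10(R_b) = 73.4163 dB-Hz
Eb/N0 = C/N0 - 10*log10(R_b) = 77.0000 - 73.4163 = 3.5837 dB
Margin = Eb/N0 - Eb/N0_req = 3.5837 - 5.0 = -1.4163 dB (negative margin: link does not close)

-1.4163 dB


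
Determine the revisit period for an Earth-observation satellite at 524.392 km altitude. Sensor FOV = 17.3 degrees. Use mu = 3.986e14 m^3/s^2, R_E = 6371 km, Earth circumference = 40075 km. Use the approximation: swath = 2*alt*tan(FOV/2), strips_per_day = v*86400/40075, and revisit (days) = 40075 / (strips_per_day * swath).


swath = 2*524.392*tan(0.150971) = 159.5500 km
v = sqrt(mu/r) = 7603.0731 m/s = 7.6031 km/s
strips/day = v*86400/40075 = 7.6031*86400/40075 = 16.3919
coverage/day = strips * swath = 16.3919 * 159.5500 = 2615.3275 km
revisit = 40075 / 2615.3275 = 15.3231 days

15.3231 days


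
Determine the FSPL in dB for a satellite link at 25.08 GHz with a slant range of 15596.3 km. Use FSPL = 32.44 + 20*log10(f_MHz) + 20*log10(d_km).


f = 25.08 GHz = 25080.0000 MHz
d = 15596.3 km
FSPL = 32.44 + 20*log10(25080.0000) + 20*log10(15596.3)
FSPL = 32.44 + 87.9866 + 83.8604
FSPL = 204.2870 dB

204.2870 dB
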